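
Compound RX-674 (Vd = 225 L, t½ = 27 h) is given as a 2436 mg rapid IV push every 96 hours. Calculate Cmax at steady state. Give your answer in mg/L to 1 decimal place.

11.8 mg/L

Over one 96-h interval, 96/27 ≈ 3.5556 half-lives elapse, leaving f ≈ 0.0850 of each dose.
Accumulation ratio R = 1/(1 − f) ≈ 1/0.9150 ≈ 1.0929.
Each bolus raises the concentration by D/Vd = 2436/225 ≈ 10.827 mg/L.
Steady-state peak Cmax,ss = C₀·R ≈ 10.827 × 1.0929 ≈ 11.833 mg/L.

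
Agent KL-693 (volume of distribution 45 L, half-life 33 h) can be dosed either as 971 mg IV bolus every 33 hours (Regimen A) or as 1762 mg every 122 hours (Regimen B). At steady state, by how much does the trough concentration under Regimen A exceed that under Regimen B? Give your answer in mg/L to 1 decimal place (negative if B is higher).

18.3 mg/L

Regimen A: f = (1/2)^(33/33) ≈ 0.5000; Cmin,ss = (971/45)·f/(1−f) ≈ 21.578 mg/L.
Regimen B: f = (1/2)^(122/33) ≈ 0.0771; Cmin,ss = (1762/45)·f/(1−f) ≈ 3.271 mg/L.
Difference ≈ 21.578 − 3.271 ≈ 18.307 mg/L.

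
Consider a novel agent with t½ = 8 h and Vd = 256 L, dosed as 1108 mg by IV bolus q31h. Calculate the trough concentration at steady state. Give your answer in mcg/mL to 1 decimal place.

τ/t½ = 31/8 ≈ 3.875, so fraction remaining f = (1/2)^(31/8) ≈ 0.0682.
Accumulation ratio R = 1/(1 − f) ≈ 1/0.9318 ≈ 1.0732.
Each bolus raises the concentration by D/Vd = 1108/256 ≈ 4.328 mcg/mL.
Cmax,ss = C₀/(1 − f) ≈ 4.328/0.9318 ≈ 4.645 mcg/mL.
Steady-state trough Cmin,ss = Cmax,ss·f ≈ 4.645 × 0.0682 ≈ 0.317 mcg/mL.

0.3 mcg/mL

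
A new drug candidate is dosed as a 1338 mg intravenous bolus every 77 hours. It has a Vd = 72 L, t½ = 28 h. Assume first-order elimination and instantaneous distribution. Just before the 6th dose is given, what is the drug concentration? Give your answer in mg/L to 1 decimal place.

f = (1/2)^(τ/t½) = (1/2)^(77/28) ≈ 0.1487.
C₀ = D/Vd = 1338/72 ≈ 18.583 mg/L.
Before the 6th dose, 5 doses have been given. Superposition: Cmin = C₀·(f + f² + … + f^5).
≈ 18.583 × (0.1487 + 0.0221 + 0.0033 + 0.0005 + 0.0001) ≈ 18.583 × 0.1747 ≈ 3.246 mg/L.

3.2 mg/L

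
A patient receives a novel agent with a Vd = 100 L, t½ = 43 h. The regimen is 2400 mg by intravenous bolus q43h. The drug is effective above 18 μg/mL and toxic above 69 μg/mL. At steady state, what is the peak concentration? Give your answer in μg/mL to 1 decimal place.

48.0 μg/mL

The dosing interval is 1 half-life, so f = 2^(−1) = 0.5.
Accumulation ratio R = 1/(1 − f) = 1/0.5 = 2/1.
Single-dose peak C₀ = D/Vd = 2400/100 = 24 μg/mL.
Steady-state peak Cmax,ss = C₀·R = 24 × 2/1 ≈ 48.000 μg/mL.
Peak 48.0 μg/mL vs MTC 69 μg/mL: below toxic threshold.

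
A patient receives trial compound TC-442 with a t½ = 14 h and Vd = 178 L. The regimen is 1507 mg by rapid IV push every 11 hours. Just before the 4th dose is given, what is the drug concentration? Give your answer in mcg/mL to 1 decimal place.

f = (1/2)^(τ/t½) = (1/2)^(11/14) ≈ 0.5801.
C₀ = D/Vd = 1507/178 ≈ 8.466 mcg/mL.
Before the 4th dose, 3 doses have been given. Superposition: Cmin = C₀·(f + f² + … + f^3).
≈ 8.466 × (0.5801 + 0.3365 + 0.1952) ≈ 8.466 × 1.1118 ≈ 9.412 mcg/mL.

9.4 mcg/mL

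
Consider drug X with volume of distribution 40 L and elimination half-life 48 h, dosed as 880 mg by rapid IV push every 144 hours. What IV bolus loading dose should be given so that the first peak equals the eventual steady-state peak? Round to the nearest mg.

f = (1/2)^(144/48) ≈ 0.125000; accumulation ratio R = 1/(1−f) ≈ 1.14286.
Loading dose to hit Cmax,ss on first dose: D_load = D_maint·R ≈ 880 × 1.14286 ≈ 1005.72 mg.

1006 mg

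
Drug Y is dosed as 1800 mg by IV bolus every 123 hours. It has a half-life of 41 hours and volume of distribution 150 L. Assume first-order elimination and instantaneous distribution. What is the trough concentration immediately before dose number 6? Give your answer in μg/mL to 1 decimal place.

1.7 μg/mL

f = (1/2)^(τ/t½) = (1/2)^(123/41) ≈ 0.1250.
C₀ = D/Vd = 1800/150 ≈ 12.000 μg/mL.
Before the 6th dose, 5 doses have been given. Superposition: Cmin = C₀·(f + f² + … + f^5).
≈ 12.000 × (0.1250 + 0.0156 + 0.0020 + 0.0002 + 0.0000) ≈ 12.000 × 0.1428 ≈ 1.714 μg/mL.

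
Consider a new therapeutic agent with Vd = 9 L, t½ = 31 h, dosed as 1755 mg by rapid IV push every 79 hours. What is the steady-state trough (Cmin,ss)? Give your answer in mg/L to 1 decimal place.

40.2 mg/L

τ/t½ = 79/31 ≈ 2.5484, so fraction remaining f = (1/2)^(79/31) ≈ 0.1709.
At steady state, accumulation factor R = 1/(1 − e^(−kτ)) ≈ 1.2061.
Single-dose peak C₀ = D/Vd = 1755/9 ≈ 195.000 mg/L.
Cmax,ss = C₀/(1 − f) ≈ 195.000/0.8291 ≈ 235.195 mg/L.
One interval later, Cmin,ss = Cmax,ss·e^(−kτ) ≈ 235.195 × 0.1709 ≈ 40.195 mg/L.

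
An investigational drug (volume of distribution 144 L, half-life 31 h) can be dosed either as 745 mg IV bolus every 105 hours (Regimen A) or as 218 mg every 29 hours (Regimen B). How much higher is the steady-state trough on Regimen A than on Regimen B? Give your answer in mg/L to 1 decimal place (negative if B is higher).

-1.1 mg/L

Regimen A: f = (1/2)^(105/31) ≈ 0.0956; Cmin,ss = (745/144)·f/(1−f) ≈ 0.547 mg/L.
Regimen B: f = (1/2)^(29/31) ≈ 0.5229; Cmin,ss = (218/144)·f/(1−f) ≈ 1.659 mg/L.
Difference ≈ 0.547 − 1.659 ≈ -1.112 mg/L.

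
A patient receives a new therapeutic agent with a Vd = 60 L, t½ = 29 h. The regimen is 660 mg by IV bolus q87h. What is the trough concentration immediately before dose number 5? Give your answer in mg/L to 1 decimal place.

1.6 mg/L

f = (1/2)^(τ/t½) = (1/2)^(87/29) ≈ 0.1250.
C₀ = D/Vd = 660/60 ≈ 11.000 mg/L.
Before the 5th dose, 4 doses have been given. Superposition: Cmin = C₀·(f + f² + … + f^4).
≈ 11.000 × (0.1250 + 0.0156 + 0.0020 + 0.0002) ≈ 11.000 × 0.1428 ≈ 1.571 mg/L.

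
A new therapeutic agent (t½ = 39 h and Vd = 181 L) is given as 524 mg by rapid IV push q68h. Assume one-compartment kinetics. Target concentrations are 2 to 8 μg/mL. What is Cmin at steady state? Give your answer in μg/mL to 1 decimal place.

1.2 μg/mL

τ/t½ = 68/39 ≈ 1.7436, so fraction remaining f = (1/2)^(68/39) ≈ 0.2986.
Each bolus raises the concentration by D/Vd = 524/181 ≈ 2.895 μg/mL.
Steady-state trough Cmin,ss = C₀·f/(1−f) ≈ 2.895 × 0.2986/0.7014 ≈ 1.232 μg/mL.
Trough 1.2 μg/mL vs MEC 2 μg/mL: subtherapeutic.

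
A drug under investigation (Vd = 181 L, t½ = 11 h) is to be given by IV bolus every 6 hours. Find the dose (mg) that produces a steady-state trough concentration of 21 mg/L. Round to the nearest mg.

1746 mg

τ/t½ = 6/11 ≈ 0.54545, so f = (1/2)^(6/11) ≈ 0.685175.
Cmin,ss = (D/Vd)·f/(1−f), so D = Cmin,ss·Vd·(1−f)/f.
D = 21 × 181 × (1−f)/f ≈ 21 × 181 × 0.45948 ≈ 1746.48 mg.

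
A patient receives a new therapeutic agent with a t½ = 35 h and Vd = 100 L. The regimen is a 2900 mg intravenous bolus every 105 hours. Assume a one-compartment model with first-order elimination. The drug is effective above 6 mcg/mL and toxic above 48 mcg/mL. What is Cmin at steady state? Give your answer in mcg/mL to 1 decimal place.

τ = 105 h = 3 half-lives, so f = (1/2)^3 = 0.125.
Accumulation ratio R = 1/(1 − f) = 1/0.875 = 8/7.
Single-dose peak C₀ = D/Vd = 2900/100 = 29 mcg/mL.
Steady-state peak Cmax,ss = C₀·R = 29 × 8/7 ≈ 33.143 mcg/mL.
Steady-state trough Cmin,ss = Cmax,ss·f ≈ 33.143 × 0.125 ≈ 4.143 mcg/mL.
Trough 4.1 mcg/mL vs MEC 6 mcg/mL: subtherapeutic.

4.1 mcg/mL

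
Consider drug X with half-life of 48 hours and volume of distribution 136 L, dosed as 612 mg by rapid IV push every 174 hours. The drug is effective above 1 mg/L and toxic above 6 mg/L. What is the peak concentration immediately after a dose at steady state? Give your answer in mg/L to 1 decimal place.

τ/t½ = 174/48 ≈ 3.625, so fraction remaining f = (1/2)^(174/48) ≈ 0.0811.
Accumulation ratio R = 1/(1 − f) ≈ 1/0.9189 ≈ 1.0883.
Single-dose peak C₀ = D/Vd = 612/136 ≈ 4.500 mg/L.
Cmax,ss = C₀/(1 − f) ≈ 4.500/0.9189 ≈ 4.897 mg/L.
Peak 4.9 mg/L vs MTC 6 mg/L: below toxic threshold.

4.9 mg/L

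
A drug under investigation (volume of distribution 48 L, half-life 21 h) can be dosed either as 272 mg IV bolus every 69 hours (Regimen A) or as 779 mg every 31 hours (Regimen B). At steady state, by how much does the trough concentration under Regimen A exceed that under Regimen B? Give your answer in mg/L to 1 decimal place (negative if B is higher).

Regimen A: f = (1/2)^(69/21) ≈ 0.1025; Cmin,ss = (272/48)·f/(1−f) ≈ 0.647 mg/L.
Regimen B: f = (1/2)^(31/21) ≈ 0.3594; Cmin,ss = (779/48)·f/(1−f) ≈ 9.105 mg/L.
Difference ≈ 0.647 − 9.105 ≈ -8.458 mg/L.

-8.5 mg/L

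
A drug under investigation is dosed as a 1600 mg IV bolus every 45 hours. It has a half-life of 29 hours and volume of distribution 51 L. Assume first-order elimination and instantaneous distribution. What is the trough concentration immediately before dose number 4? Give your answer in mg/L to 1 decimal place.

f = (1/2)^(τ/t½) = (1/2)^(45/29) ≈ 0.3411.
C₀ = D/Vd = 1600/51 ≈ 31.373 mg/L.
Before the 4th dose, 3 doses have been given. Superposition: Cmin = C₀·(f + f² + … + f^3).
≈ 31.373 × (0.3411 + 0.1163 + 0.0397) ≈ 31.373 × 0.4971 ≈ 15.596 mg/L.

15.6 mg/L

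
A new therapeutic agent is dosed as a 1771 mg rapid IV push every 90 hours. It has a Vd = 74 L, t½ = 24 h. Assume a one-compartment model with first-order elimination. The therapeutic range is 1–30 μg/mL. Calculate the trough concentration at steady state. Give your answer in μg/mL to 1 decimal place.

Over one 90-h interval, 90/24 ≈ 3.75 half-lives elapse, leaving f ≈ 0.0743 of each dose.
Each bolus raises the concentration by D/Vd = 1771/74 ≈ 23.932 μg/mL.
Steady-state trough Cmin,ss = C₀·f/(1−f) ≈ 23.932 × 0.0743/0.9257 ≈ 1.921 μg/mL.
Trough 1.9 μg/mL vs MEC 1 μg/mL: adequate.

1.9 μg/mL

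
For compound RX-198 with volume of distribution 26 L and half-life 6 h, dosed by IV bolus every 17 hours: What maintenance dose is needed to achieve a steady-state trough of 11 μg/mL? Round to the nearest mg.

τ/t½ = 17/6 ≈ 2.8333, so f = (1/2)^(17/6) ≈ 0.140308.
Cmin,ss = (D/Vd)·f/(1−f), so D = Cmin,ss·Vd·(1−f)/f.
D = 11 × 26 × (1−f)/f ≈ 11 × 26 × 6.12718 ≈ 1752.37 mg.

1752 mg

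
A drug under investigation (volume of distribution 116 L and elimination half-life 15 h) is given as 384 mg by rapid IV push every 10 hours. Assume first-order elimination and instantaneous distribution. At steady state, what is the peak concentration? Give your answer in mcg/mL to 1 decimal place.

8.9 mcg/mL

Over one 10-h interval, 10/15 ≈ 0.66667 half-lives elapse, leaving f ≈ 0.6300 of each dose.
Accumulation ratio R = 1/(1 − f) ≈ 1/0.3700 ≈ 2.7027.
Each bolus raises the concentration by D/Vd = 384/116 ≈ 3.310 mcg/mL.
Steady-state peak Cmax,ss = C₀·R ≈ 3.310 × 2.7027 ≈ 8.946 mcg/mL.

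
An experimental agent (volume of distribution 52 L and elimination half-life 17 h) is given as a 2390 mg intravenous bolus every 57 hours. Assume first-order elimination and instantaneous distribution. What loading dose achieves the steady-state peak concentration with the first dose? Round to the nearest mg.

f = (1/2)^(57/17) ≈ 0.097873; accumulation ratio R = 1/(1−f) ≈ 1.10849.
Loading dose to hit Cmax,ss on first dose: D_load = D_maint·R ≈ 2390 × 1.10849 ≈ 2649.29 mg.

2649 mg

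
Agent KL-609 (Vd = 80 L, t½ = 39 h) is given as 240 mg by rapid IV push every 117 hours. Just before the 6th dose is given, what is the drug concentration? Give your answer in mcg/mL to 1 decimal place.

f = (1/2)^(τ/t½) = (1/2)^(117/39) ≈ 0.1250.
C₀ = D/Vd = 240/80 ≈ 3.000 mcg/mL.
Before the 6th dose, 5 doses have been given. Superposition: Cmin = C₀·(f + f² + … + f^5).
≈ 3.000 × (0.1250 + 0.0156 + 0.0020 + 0.0002 + 0.0000) ≈ 3.000 × 0.1428 ≈ 0.428 mcg/mL.

0.4 mcg/mL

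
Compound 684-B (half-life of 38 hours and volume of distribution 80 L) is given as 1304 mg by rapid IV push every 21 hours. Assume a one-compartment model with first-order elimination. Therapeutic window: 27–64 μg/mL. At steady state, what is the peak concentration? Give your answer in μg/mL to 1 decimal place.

k = ln2/t½ = ln2/38 ≈ 0.018241 h⁻¹; fraction remaining f = e^(−kτ) = e^(−0.018241×21) ≈ 0.6818.
At steady state, accumulation factor R = 1/(1 − e^(−kτ)) ≈ 3.1427.
Each bolus raises the concentration by D/Vd = 1304/80 ≈ 16.300 μg/mL.
Steady-state peak Cmax,ss = C₀·R ≈ 16.300 × 3.1427 ≈ 51.226 μg/mL.
Peak 51.2 μg/mL vs MTC 64 μg/mL: below toxic threshold.

51.2 μg/mL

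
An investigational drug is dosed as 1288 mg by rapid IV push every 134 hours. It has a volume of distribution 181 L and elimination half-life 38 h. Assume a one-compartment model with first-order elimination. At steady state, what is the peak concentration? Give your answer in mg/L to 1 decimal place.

τ/t½ = 134/38 ≈ 3.5263, so fraction remaining f = (1/2)^(134/38) ≈ 0.0868.
At steady state, accumulation factor R = 1/(1 − e^(−kτ)) ≈ 1.0951.
Each bolus raises the concentration by D/Vd = 1288/181 ≈ 7.116 mg/L.
Steady-state peak Cmax,ss = C₀·R ≈ 7.116 × 1.0951 ≈ 7.793 mg/L.

7.8 mg/L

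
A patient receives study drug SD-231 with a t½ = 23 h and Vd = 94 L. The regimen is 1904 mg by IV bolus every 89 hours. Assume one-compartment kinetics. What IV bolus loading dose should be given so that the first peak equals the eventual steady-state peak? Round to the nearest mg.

2044 mg

f = (1/2)^(89/23) ≈ 0.068414; accumulation ratio R = 1/(1−f) ≈ 1.07344.
Loading dose to hit Cmax,ss on first dose: D_load = D_maint·R ≈ 1904 × 1.07344 ≈ 2043.83 mg.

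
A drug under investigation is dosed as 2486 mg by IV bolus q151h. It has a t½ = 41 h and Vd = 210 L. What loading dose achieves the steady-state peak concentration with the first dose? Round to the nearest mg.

f = (1/2)^(151/41) ≈ 0.077863; accumulation ratio R = 1/(1−f) ≈ 1.08444.
Loading dose to hit Cmax,ss on first dose: D_load = D_maint·R ≈ 2486 × 1.08444 ≈ 2695.92 mg.

2696 mg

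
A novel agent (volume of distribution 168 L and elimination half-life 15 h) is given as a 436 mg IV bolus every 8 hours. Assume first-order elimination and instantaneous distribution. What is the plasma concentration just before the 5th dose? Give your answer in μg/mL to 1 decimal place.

4.5 μg/mL

f = (1/2)^(τ/t½) = (1/2)^(8/15) ≈ 0.6910.
C₀ = D/Vd = 436/168 ≈ 2.595 μg/mL.
Before the 5th dose, 4 doses have been given. Superposition: Cmin = C₀·(f + f² + … + f^4).
≈ 2.595 × (0.6910 + 0.4775 + 0.3299 + 0.2280) ≈ 2.595 × 1.7264 ≈ 4.480 μg/mL.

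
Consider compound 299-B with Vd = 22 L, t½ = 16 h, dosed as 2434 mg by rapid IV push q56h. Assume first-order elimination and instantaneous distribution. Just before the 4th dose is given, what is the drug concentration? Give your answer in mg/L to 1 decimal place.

f = (1/2)^(τ/t½) = (1/2)^(56/16) ≈ 0.0884.
C₀ = D/Vd = 2434/22 ≈ 110.636 mg/L.
Before the 4th dose, 3 doses have been given. Superposition: Cmin = C₀·(f + f² + … + f^3).
≈ 110.636 × (0.0884 + 0.0078 + 0.0007) ≈ 110.636 × 0.0969 ≈ 10.721 mg/L.

10.7 mg/L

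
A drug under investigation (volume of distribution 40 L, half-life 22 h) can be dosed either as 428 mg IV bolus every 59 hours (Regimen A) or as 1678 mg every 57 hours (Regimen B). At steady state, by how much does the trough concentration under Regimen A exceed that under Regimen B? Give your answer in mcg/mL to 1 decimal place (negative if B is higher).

Regimen A: f = (1/2)^(59/22) ≈ 0.1558; Cmin,ss = (428/40)·f/(1−f) ≈ 1.975 mcg/mL.
Regimen B: f = (1/2)^(57/22) ≈ 0.1660; Cmin,ss = (1678/40)·f/(1−f) ≈ 8.350 mcg/mL.
Difference ≈ 1.975 − 8.350 ≈ -6.375 mcg/mL.

-6.4 mcg/mL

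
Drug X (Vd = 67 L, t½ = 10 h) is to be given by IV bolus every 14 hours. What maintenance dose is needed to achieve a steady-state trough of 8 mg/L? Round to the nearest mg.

τ/t½ = 14/10 ≈ 1.4, so f = (1/2)^(14/10) ≈ 0.378929.
Cmin,ss = (D/Vd)·f/(1−f), so D = Cmin,ss·Vd·(1−f)/f.
D = 8 × 67 × (1−f)/f ≈ 8 × 67 × 1.63902 ≈ 878.51 mg.

879 mg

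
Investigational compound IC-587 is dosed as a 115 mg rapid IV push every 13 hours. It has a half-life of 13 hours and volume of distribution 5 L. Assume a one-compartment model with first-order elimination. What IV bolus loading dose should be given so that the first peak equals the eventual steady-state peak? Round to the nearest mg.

230 mg

f = (1/2)^(13/13) ≈ 0.500000; accumulation ratio R = 1/(1−f) ≈ 2.00000.
Loading dose to hit Cmax,ss on first dose: D_load = D_maint·R ≈ 115 × 2.00000 ≈ 230.00 mg.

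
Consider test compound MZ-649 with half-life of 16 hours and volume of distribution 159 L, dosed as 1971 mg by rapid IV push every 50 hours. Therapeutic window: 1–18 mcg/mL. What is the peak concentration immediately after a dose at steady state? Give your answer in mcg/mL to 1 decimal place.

14.0 mcg/mL

τ/t½ = 50/16 ≈ 3.125, so fraction remaining f = (1/2)^(50/16) ≈ 0.1146.
At steady state, accumulation factor R = 1/(1 − e^(−kτ)) ≈ 1.1294.
Each bolus raises the concentration by D/Vd = 1971/159 ≈ 12.396 mcg/mL.
Cmax,ss = C₀/(1 − f) ≈ 12.396/0.8854 ≈ 14.000 mcg/mL.
Peak 14.0 mcg/mL vs MTC 18 mcg/mL: below toxic threshold.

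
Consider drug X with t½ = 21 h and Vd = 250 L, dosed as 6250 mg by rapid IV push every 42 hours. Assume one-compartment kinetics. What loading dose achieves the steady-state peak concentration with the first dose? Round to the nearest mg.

f = (1/2)^(42/21) ≈ 0.250000; accumulation ratio R = 1/(1−f) ≈ 1.33333.
Loading dose to hit Cmax,ss on first dose: D_load = D_maint·R ≈ 6250 × 1.33333 ≈ 8333.31 mg.

8333 mg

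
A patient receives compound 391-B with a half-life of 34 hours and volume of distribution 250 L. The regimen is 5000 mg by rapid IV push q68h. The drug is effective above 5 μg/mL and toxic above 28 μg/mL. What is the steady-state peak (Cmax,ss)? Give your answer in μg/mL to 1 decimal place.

The dosing interval is 2 half-lives, so f = 2^(−2) = 0.25.
Accumulation ratio R = 1/(1 − f) = 1/0.75 = 4/3.
Single-dose peak C₀ = D/Vd = 5000/250 = 20 μg/mL.
Steady-state peak Cmax,ss = C₀·R = 20 × 4/3 ≈ 26.667 μg/mL.
Peak 26.7 μg/mL vs MTC 28 μg/mL: below toxic threshold.

26.7 μg/mL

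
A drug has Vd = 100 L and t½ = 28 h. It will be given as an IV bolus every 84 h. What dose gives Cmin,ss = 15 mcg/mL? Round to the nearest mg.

τ/t½ = 84/28 ≈ 3, so f = (1/2)^(84/28) ≈ 0.125000.
Cmin,ss = (D/Vd)·f/(1−f), so D = Cmin,ss·Vd·(1−f)/f.
D = 15 × 100 × (1−f)/f ≈ 15 × 100 × 7.00000 ≈ 10500.00 mg.

10500 mg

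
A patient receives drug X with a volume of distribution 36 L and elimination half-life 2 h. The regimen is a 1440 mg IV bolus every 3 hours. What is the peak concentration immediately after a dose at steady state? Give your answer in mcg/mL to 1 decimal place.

61.9 mcg/mL

k = ln2/t½ = ln2/2 ≈ 0.346574 h⁻¹; fraction remaining f = e^(−kτ) = e^(−0.346574×3) ≈ 0.3536.
At steady state, accumulation factor R = 1/(1 − e^(−kτ)) ≈ 1.5470.
Each bolus raises the concentration by D/Vd = 1440/36 ≈ 40.000 mcg/mL.
Steady-state peak Cmax,ss = C₀·R ≈ 40.000 × 1.5470 ≈ 61.880 mcg/mL.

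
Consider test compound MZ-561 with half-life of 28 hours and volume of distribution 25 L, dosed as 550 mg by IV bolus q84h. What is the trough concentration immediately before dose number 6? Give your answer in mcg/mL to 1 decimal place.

f = (1/2)^(τ/t½) = (1/2)^(84/28) ≈ 0.1250.
C₀ = D/Vd = 550/25 ≈ 22.000 mcg/mL.
Before the 6th dose, 5 doses have been given. Superposition: Cmin = C₀·(f + f² + … + f^5).
≈ 22.000 × (0.1250 + 0.0156 + 0.0020 + 0.0002 + 0.0000) ≈ 22.000 × 0.1428 ≈ 3.142 mcg/mL.

3.1 mcg/mL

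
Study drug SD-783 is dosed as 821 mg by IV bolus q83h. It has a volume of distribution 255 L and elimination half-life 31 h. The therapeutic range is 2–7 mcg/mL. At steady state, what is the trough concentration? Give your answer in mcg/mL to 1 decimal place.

0.6 mcg/mL

k = ln2/t½ = ln2/31 ≈ 0.022360 h⁻¹; fraction remaining f = e^(−kτ) = e^(−0.022360×83) ≈ 0.1563.
Each bolus raises the concentration by D/Vd = 821/255 ≈ 3.220 mcg/mL.
Steady-state trough Cmin,ss = C₀·f/(1−f) ≈ 3.220 × 0.1563/0.8437 ≈ 0.597 mcg/mL.
Trough 0.6 mcg/mL vs MEC 2 mcg/mL: subtherapeutic.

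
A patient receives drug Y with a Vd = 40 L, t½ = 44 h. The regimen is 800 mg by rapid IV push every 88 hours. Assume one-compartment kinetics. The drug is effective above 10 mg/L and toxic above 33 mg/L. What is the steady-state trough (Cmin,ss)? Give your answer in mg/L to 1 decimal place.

The dosing interval is 2 half-lives, so f = 2^(−2) = 0.25.
Accumulation ratio R = 1/(1 − f) = 1/0.75 = 4/3.
Single-dose peak C₀ = D/Vd = 800/40 = 20 mg/L.
Steady-state peak Cmax,ss = C₀·R = 20 × 4/3 ≈ 26.667 mg/L.
Steady-state trough Cmin,ss = Cmax,ss·f ≈ 26.667 × 0.25 ≈ 6.667 mg/L.
Trough 6.7 mg/L vs MEC 10 mg/L: subtherapeutic.

6.7 mg/L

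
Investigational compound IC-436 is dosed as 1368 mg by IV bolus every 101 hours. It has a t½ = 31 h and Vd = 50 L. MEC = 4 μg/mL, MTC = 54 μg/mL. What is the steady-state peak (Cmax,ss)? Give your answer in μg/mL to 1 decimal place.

k = ln2/t½ = ln2/31 ≈ 0.022360 h⁻¹; fraction remaining f = e^(−kτ) = e^(−0.022360×101) ≈ 0.1045.
Accumulation ratio R = 1/(1 − f) ≈ 1/0.8955 ≈ 1.1167.
Single-dose peak C₀ = D/Vd = 1368/50 ≈ 27.360 μg/mL.
Steady-state peak Cmax,ss = C₀·R ≈ 27.360 × 1.1167 ≈ 30.553 μg/mL.
Peak 30.6 μg/mL vs MTC 54 μg/mL: below toxic threshold.

30.6 μg/mL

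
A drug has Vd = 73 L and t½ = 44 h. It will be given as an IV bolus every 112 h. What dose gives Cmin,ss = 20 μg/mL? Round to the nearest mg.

τ/t½ = 112/44 ≈ 2.5455, so f = (1/2)^(112/44) ≈ 0.171294.
Cmin,ss = (D/Vd)·f/(1−f), so D = Cmin,ss·Vd·(1−f)/f.
D = 20 × 73 × (1−f)/f ≈ 20 × 73 × 4.83792 ≈ 7063.36 mg.

7063 mg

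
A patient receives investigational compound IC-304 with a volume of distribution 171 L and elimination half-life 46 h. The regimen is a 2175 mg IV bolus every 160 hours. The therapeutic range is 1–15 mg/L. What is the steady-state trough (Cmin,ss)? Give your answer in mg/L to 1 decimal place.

1.3 mg/L

τ/t½ = 160/46 ≈ 3.4783, so fraction remaining f = (1/2)^(160/46) ≈ 0.0897.
Single-dose peak C₀ = D/Vd = 2175/171 ≈ 12.719 mg/L.
Steady-state trough Cmin,ss = C₀·f/(1−f) ≈ 12.719 × 0.0897/0.9103 ≈ 1.253 mg/L.
Trough 1.3 mg/L vs MEC 1 mg/L: adequate.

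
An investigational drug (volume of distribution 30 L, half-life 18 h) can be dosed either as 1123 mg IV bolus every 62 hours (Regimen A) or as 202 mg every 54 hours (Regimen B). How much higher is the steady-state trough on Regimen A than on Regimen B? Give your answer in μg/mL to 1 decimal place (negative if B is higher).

Regimen A: f = (1/2)^(62/18) ≈ 0.0919; Cmin,ss = (1123/30)·f/(1−f) ≈ 3.788 μg/mL.
Regimen B: f = (1/2)^(54/18) ≈ 0.1250; Cmin,ss = (202/30)·f/(1−f) ≈ 0.962 μg/mL.
Difference ≈ 3.788 − 0.962 ≈ 2.826 μg/mL.

2.8 μg/mL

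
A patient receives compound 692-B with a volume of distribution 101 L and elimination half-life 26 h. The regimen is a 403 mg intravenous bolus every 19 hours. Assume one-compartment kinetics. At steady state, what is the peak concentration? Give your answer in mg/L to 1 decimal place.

10.0 mg/L

k = ln2/t½ = ln2/26 ≈ 0.026660 h⁻¹; fraction remaining f = e^(−kτ) = e^(−0.026660×19) ≈ 0.6026.
At steady state, accumulation factor R = 1/(1 − e^(−kτ)) ≈ 2.5164.
Each bolus raises the concentration by D/Vd = 403/101 ≈ 3.990 mg/L.
Cmax,ss = C₀/(1 − f) ≈ 3.990/0.3974 ≈ 10.040 mg/L.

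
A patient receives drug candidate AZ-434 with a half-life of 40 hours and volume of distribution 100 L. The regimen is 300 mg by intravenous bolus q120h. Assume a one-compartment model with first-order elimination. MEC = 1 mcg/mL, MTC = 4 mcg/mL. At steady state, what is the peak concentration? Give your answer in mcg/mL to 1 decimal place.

3.4 mcg/mL

The dosing interval is 3 half-lives, so f = 2^(−3) = 0.125.
At steady state, R = 1/(1 − 0.125) = 8/7.
Single-dose peak C₀ = D/Vd = 300/100 = 3 mcg/mL.
Steady-state peak Cmax,ss = C₀·R = 3 × 8/7 ≈ 3.429 mcg/mL.
Peak 3.4 mcg/mL vs MTC 4 mcg/mL: below toxic threshold.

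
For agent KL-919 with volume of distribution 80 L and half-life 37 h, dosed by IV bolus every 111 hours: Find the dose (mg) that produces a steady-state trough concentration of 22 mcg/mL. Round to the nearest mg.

12320 mg

τ/t½ = 111/37 ≈ 3, so f = (1/2)^(111/37) ≈ 0.125000.
Cmin,ss = (D/Vd)·f/(1−f), so D = Cmin,ss·Vd·(1−f)/f.
D = 22 × 80 × (1−f)/f ≈ 22 × 80 × 7.00000 ≈ 12320.00 mg.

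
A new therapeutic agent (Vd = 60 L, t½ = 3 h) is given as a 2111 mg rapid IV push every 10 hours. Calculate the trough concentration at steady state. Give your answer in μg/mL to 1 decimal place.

3.9 μg/mL

k = ln2/t½ = ln2/3 ≈ 0.231049 h⁻¹; fraction remaining f = e^(−kτ) = e^(−0.231049×10) ≈ 0.0992.
Single-dose peak C₀ = D/Vd = 2111/60 ≈ 35.183 μg/mL.
Steady-state trough Cmin,ss = C₀·f/(1−f) ≈ 35.183 × 0.0992/0.9008 ≈ 3.875 μg/mL.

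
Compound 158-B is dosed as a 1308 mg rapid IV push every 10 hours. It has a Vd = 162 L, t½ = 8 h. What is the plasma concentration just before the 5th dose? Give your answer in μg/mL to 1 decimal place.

5.7 μg/mL

f = (1/2)^(τ/t½) = (1/2)^(10/8) ≈ 0.4204.
C₀ = D/Vd = 1308/162 ≈ 8.074 μg/mL.
Before the 5th dose, 4 doses have been given. Superposition: Cmin = C₀·(f + f² + … + f^4).
≈ 8.074 × (0.4204 + 0.1767 + 0.0743 + 0.0312) ≈ 8.074 × 0.7026 ≈ 5.673 μg/mL.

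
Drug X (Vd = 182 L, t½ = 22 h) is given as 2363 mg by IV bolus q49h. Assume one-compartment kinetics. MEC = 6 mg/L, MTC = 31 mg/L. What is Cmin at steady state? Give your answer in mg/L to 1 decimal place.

3.5 mg/L

τ/t½ = 49/22 ≈ 2.2273, so fraction remaining f = (1/2)^(49/22) ≈ 0.2136.
Single-dose peak C₀ = D/Vd = 2363/182 ≈ 12.984 mg/L.
Steady-state trough Cmin,ss = C₀·f/(1−f) ≈ 12.984 × 0.2136/0.7864 ≈ 3.527 mg/L.
Trough 3.5 mg/L vs MEC 6 mg/L: subtherapeutic.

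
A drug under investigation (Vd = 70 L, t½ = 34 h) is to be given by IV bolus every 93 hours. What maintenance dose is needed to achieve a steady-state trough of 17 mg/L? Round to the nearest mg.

6734 mg

τ/t½ = 93/34 ≈ 2.7353, so f = (1/2)^(93/34) ≈ 0.150174.
Cmin,ss = (D/Vd)·f/(1−f), so D = Cmin,ss·Vd·(1−f)/f.
D = 17 × 70 × (1−f)/f ≈ 17 × 70 × 5.65894 ≈ 6734.14 mg.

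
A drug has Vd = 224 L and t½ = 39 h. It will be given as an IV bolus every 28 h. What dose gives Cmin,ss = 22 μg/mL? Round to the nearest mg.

τ/t½ = 28/39 ≈ 0.71795, so f = (1/2)^(28/39) ≈ 0.607961.
Cmin,ss = (D/Vd)·f/(1−f), so D = Cmin,ss·Vd·(1−f)/f.
D = 22 × 224 × (1−f)/f ≈ 22 × 224 × 0.64484 ≈ 3177.77 mg.

3178 mg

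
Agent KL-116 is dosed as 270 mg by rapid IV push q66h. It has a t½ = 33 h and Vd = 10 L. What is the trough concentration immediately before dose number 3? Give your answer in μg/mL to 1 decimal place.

f = (1/2)^(τ/t½) = (1/2)^(66/33) ≈ 0.2500.
C₀ = D/Vd = 270/10 ≈ 27.000 μg/mL.
Before the 3rd dose, 2 doses have been given. Superposition: Cmin = C₀·(f + f²).
≈ 27.000 × (0.2500 + 0.0625) ≈ 27.000 × 0.3125 ≈ 8.438 μg/mL.

8.4 μg/mL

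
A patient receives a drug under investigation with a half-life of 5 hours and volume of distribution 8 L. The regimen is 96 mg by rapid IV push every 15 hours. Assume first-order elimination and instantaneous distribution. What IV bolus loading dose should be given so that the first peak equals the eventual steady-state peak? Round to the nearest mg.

f = (1/2)^(15/5) ≈ 0.125000; accumulation ratio R = 1/(1−f) ≈ 1.14286.
Loading dose to hit Cmax,ss on first dose: D_load = D_maint·R ≈ 96 × 1.14286 ≈ 109.71 mg.

110 mg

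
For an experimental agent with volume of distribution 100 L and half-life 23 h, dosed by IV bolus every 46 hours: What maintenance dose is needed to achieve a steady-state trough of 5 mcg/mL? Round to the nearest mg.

τ/t½ = 46/23 ≈ 2, so f = (1/2)^(46/23) ≈ 0.250000.
Cmin,ss = (D/Vd)·f/(1−f), so D = Cmin,ss·Vd·(1−f)/f.
D = 5 × 100 × (1−f)/f ≈ 5 × 100 × 3.00000 ≈ 1500.00 mg.

1500 mg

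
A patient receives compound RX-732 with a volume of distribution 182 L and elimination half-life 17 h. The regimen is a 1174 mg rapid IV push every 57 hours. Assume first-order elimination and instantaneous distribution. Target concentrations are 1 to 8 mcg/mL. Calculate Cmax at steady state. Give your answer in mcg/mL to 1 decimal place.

Over one 57-h interval, 57/17 ≈ 3.3529 half-lives elapse, leaving f ≈ 0.0979 of each dose.
Accumulation ratio R = 1/(1 − f) ≈ 1/0.9021 ≈ 1.1085.
Each bolus raises the concentration by D/Vd = 1174/182 ≈ 6.451 mcg/mL.
Cmax,ss = C₀/(1 − f) ≈ 6.451/0.9021 ≈ 7.151 mcg/mL.
Peak 7.2 mcg/mL vs MTC 8 mcg/mL: below toxic threshold.

7.2 mcg/mL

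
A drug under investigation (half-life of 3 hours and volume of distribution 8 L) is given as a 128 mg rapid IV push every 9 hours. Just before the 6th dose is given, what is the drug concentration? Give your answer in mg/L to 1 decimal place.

2.3 mg/L

f = (1/2)^(τ/t½) = (1/2)^(9/3) ≈ 0.1250.
C₀ = D/Vd = 128/8 ≈ 16.000 mg/L.
Before the 6th dose, 5 doses have been given. Superposition: Cmin = C₀·(f + f² + … + f^5).
≈ 16.000 × (0.1250 + 0.0156 + 0.0020 + 0.0002 + 0.0000) ≈ 16.000 × 0.1428 ≈ 2.285 mg/L.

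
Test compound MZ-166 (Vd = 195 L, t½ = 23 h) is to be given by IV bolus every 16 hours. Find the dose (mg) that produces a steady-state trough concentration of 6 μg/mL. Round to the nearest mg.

τ/t½ = 16/23 ≈ 0.69565, so f = (1/2)^(16/23) ≈ 0.617430.
Cmin,ss = (D/Vd)·f/(1−f), so D = Cmin,ss·Vd·(1−f)/f.
D = 6 × 195 × (1−f)/f ≈ 6 × 195 × 0.61962 ≈ 724.96 mg.

725 mg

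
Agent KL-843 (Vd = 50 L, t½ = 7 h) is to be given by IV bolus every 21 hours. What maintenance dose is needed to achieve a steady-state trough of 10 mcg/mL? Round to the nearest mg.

3500 mg

τ/t½ = 21/7 ≈ 3, so f = (1/2)^(21/7) ≈ 0.125000.
Cmin,ss = (D/Vd)·f/(1−f), so D = Cmin,ss·Vd·(1−f)/f.
D = 10 × 50 × (1−f)/f ≈ 10 × 50 × 7.00000 ≈ 3500.00 mg.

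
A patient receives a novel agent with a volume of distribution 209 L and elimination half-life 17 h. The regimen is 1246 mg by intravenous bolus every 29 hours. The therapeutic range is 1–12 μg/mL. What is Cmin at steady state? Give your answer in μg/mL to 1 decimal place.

2.6 μg/mL

k = ln2/t½ = ln2/17 ≈ 0.040773 h⁻¹; fraction remaining f = e^(−kτ) = e^(−0.040773×29) ≈ 0.3065.
At steady state, accumulation factor R = 1/(1 − e^(−kτ)) ≈ 1.4420.
Single-dose peak C₀ = D/Vd = 1246/209 ≈ 5.962 μg/mL.
Steady-state peak Cmax,ss = C₀·R ≈ 5.962 × 1.4420 ≈ 8.597 μg/mL.
Steady-state trough Cmin,ss = Cmax,ss·f ≈ 8.597 × 0.3065 ≈ 2.635 μg/mL.
Trough 2.6 μg/mL vs MEC 1 μg/mL: adequate.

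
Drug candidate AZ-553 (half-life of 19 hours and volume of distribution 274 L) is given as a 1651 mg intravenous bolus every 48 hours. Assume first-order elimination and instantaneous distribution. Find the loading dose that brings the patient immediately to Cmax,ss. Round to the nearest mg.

f = (1/2)^(48/19) ≈ 0.173581; accumulation ratio R = 1/(1−f) ≈ 1.21004.
Loading dose to hit Cmax,ss on first dose: D_load = D_maint·R ≈ 1651 × 1.21004 ≈ 1997.78 mg.

1998 mg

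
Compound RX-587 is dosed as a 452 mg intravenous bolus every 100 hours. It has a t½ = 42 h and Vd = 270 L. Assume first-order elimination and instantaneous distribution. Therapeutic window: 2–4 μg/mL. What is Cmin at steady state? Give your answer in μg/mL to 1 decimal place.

0.4 μg/mL

Over one 100-h interval, 100/42 ≈ 2.381 half-lives elapse, leaving f ≈ 0.1920 of each dose.
At steady state, accumulation factor R = 1/(1 − e^(−kτ)) ≈ 1.2376.
Single-dose peak C₀ = D/Vd = 452/270 ≈ 1.674 μg/mL.
Steady-state peak Cmax,ss = C₀·R ≈ 1.674 × 1.2376 ≈ 2.072 μg/mL.
Steady-state trough Cmin,ss = Cmax,ss·f ≈ 2.072 × 0.1920 ≈ 0.398 μg/mL.
Trough 0.4 μg/mL vs MEC 2 μg/mL: subtherapeutic.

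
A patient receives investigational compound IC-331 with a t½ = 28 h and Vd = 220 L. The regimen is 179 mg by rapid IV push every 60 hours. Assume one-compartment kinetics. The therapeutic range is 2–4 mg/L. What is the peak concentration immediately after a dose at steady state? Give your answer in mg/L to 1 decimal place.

1.1 mg/L

Over one 60-h interval, 60/28 ≈ 2.1429 half-lives elapse, leaving f ≈ 0.2264 of each dose.
At steady state, accumulation factor R = 1/(1 − e^(−kτ)) ≈ 1.2927.
Each bolus raises the concentration by D/Vd = 179/220 ≈ 0.814 mg/L.
Steady-state peak Cmax,ss = C₀·R ≈ 0.814 × 1.2927 ≈ 1.052 mg/L.
Peak 1.1 mg/L vs MTC 4 mg/L: below toxic threshold.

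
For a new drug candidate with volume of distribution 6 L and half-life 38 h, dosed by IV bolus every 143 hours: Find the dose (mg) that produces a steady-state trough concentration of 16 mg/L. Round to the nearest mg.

τ/t½ = 143/38 ≈ 3.7632, so f = (1/2)^(143/38) ≈ 0.073651.
Cmin,ss = (D/Vd)·f/(1−f), so D = Cmin,ss·Vd·(1−f)/f.
D = 16 × 6 × (1−f)/f ≈ 16 × 6 × 12.57755 ≈ 1207.44 mg.

1207 mg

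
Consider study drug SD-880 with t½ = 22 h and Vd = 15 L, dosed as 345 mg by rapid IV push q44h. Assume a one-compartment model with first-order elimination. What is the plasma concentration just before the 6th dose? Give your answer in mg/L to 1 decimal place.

7.7 mg/L

f = (1/2)^(τ/t½) = (1/2)^(44/22) ≈ 0.2500.
C₀ = D/Vd = 345/15 ≈ 23.000 mg/L.
Before the 6th dose, 5 doses have been given. Superposition: Cmin = C₀·(f + f² + … + f^5).
≈ 23.000 × (0.2500 + 0.0625 + 0.0156 + 0.0039 + 0.0010) ≈ 23.000 × 0.3330 ≈ 7.659 mg/L.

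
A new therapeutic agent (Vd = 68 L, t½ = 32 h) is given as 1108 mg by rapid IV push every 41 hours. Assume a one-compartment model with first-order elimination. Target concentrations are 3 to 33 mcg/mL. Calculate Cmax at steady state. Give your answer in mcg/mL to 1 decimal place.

k = ln2/t½ = ln2/32 ≈ 0.021661 h⁻¹; fraction remaining f = e^(−kτ) = e^(−0.021661×41) ≈ 0.4114.
At steady state, accumulation factor R = 1/(1 − e^(−kτ)) ≈ 1.6989.
Each bolus raises the concentration by D/Vd = 1108/68 ≈ 16.294 mcg/mL.
Cmax,ss = C₀/(1 − f) ≈ 16.294/0.5886 ≈ 27.683 mcg/mL.
Peak 27.7 mcg/mL vs MTC 33 mcg/mL: below toxic threshold.

27.7 mcg/mL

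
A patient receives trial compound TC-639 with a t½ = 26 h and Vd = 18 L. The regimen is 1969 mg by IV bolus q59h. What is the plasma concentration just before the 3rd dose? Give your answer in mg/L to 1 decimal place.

27.4 mg/L

f = (1/2)^(τ/t½) = (1/2)^(59/26) ≈ 0.2074.
C₀ = D/Vd = 1969/18 ≈ 109.389 mg/L.
Before the 3rd dose, 2 doses have been given. Superposition: Cmin = C₀·(f + f²).
≈ 109.389 × (0.2074 + 0.0430) ≈ 109.389 × 0.2504 ≈ 27.391 mg/L.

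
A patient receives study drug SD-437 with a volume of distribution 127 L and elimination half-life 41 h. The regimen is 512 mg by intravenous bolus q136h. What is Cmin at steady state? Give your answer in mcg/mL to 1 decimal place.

τ/t½ = 136/41 ≈ 3.3171, so fraction remaining f = (1/2)^(136/41) ≈ 0.1003.
Each bolus raises the concentration by D/Vd = 512/127 ≈ 4.031 mcg/mL.
Steady-state trough Cmin,ss = C₀·f/(1−f) ≈ 4.031 × 0.1003/0.8997 ≈ 0.449 mcg/mL.

0.4 mcg/mL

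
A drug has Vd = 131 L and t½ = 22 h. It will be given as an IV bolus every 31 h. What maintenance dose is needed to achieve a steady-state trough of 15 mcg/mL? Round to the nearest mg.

3253 mg

τ/t½ = 31/22 ≈ 1.4091, so f = (1/2)^(31/22) ≈ 0.376549.
Cmin,ss = (D/Vd)·f/(1−f), so D = Cmin,ss·Vd·(1−f)/f.
D = 15 × 131 × (1−f)/f ≈ 15 × 131 × 1.65570 ≈ 3253.45 mg.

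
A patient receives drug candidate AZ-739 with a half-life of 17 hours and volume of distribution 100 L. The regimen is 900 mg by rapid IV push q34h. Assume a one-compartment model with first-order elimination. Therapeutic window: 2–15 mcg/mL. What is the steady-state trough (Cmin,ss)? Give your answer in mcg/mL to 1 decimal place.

τ = 34 h = 2 half-lives, so f = (1/2)^2 = 0.25.
Accumulation ratio R = 1/(1 − f) = 1/0.75 = 4/3.
Single-dose peak C₀ = D/Vd = 900/100 = 9 mcg/mL.
Steady-state peak Cmax,ss = C₀·R = 9 × 4/3 ≈ 12.000 mcg/mL.
Steady-state trough Cmin,ss = Cmax,ss·f ≈ 12.000 × 0.25 ≈ 3.000 mcg/mL.
Trough 3.0 mcg/mL vs MEC 2 mcg/mL: adequate.

3.0 mcg/mL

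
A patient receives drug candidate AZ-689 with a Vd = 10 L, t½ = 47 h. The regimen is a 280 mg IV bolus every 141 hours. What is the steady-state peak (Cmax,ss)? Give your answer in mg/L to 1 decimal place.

32.0 mg/L

The dosing interval is 3 half-lives, so f = 2^(−3) = 0.125.
Accumulation ratio R = 1/(1 − f) = 1/0.875 = 8/7.
Single-dose peak C₀ = D/Vd = 280/10 = 28 mg/L.
Steady-state peak Cmax,ss = C₀·R = 28 × 8/7 ≈ 32.000 mg/L.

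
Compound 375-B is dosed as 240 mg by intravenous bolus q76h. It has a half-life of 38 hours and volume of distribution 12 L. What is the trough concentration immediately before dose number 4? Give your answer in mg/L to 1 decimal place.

6.6 mg/L

f = (1/2)^(τ/t½) = (1/2)^(76/38) ≈ 0.2500.
C₀ = D/Vd = 240/12 ≈ 20.000 mg/L.
Before the 4th dose, 3 doses have been given. Superposition: Cmin = C₀·(f + f² + … + f^3).
≈ 20.000 × (0.2500 + 0.0625 + 0.0156) ≈ 20.000 × 0.3281 ≈ 6.562 mg/L.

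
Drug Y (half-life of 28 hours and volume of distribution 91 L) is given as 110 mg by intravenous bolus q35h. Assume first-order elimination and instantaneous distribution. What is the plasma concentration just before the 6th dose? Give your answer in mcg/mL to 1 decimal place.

f = (1/2)^(τ/t½) = (1/2)^(35/28) ≈ 0.4204.
C₀ = D/Vd = 110/91 ≈ 1.209 mcg/mL.
Before the 6th dose, 5 doses have been given. Superposition: Cmin = C₀·(f + f² + … + f^5).
≈ 1.209 × (0.4204 + 0.1767 + 0.0743 + 0.0312 + 0.0131) ≈ 1.209 × 0.7157 ≈ 0.865 mcg/mL.

0.9 mcg/mL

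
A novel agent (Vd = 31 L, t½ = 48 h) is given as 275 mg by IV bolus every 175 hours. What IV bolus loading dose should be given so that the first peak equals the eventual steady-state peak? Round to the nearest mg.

299 mg

f = (1/2)^(175/48) ≈ 0.079890; accumulation ratio R = 1/(1−f) ≈ 1.08683.
Loading dose to hit Cmax,ss on first dose: D_load = D_maint·R ≈ 275 × 1.08683 ≈ 298.88 mg.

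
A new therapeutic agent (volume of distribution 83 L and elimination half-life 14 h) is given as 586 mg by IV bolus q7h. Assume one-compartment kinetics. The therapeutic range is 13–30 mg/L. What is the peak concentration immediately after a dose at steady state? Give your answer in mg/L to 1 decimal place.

τ/t½ = 7/14 ≈ 0.5, so fraction remaining f = (1/2)^(7/14) ≈ 0.7071.
Accumulation ratio R = 1/(1 − f) ≈ 1/0.2929 ≈ 3.4141.
Single-dose peak C₀ = D/Vd = 586/83 ≈ 7.060 mg/L.
Cmax,ss = C₀/(1 − f) ≈ 7.060/0.2929 ≈ 24.104 mg/L.
Peak 24.1 mg/L vs MTC 30 mg/L: below toxic threshold.

24.1 mg/L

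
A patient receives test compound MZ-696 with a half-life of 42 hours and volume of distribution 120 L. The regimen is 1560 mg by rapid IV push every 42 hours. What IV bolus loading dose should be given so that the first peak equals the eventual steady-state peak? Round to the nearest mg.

f = (1/2)^(42/42) ≈ 0.500000; accumulation ratio R = 1/(1−f) ≈ 2.00000.
Loading dose to hit Cmax,ss on first dose: D_load = D_maint·R ≈ 1560 × 2.00000 ≈ 3120.00 mg.

3120 mg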